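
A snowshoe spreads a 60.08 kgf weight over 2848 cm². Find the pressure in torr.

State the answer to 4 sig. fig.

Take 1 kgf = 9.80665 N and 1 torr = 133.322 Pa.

60.08 kgf × 9.80665 = 589.184 N
2848 cm² × 0.0001 = 0.2848 m²
P = F / A = 589.184 N / 0.2848 m² = 2068.76 Pa
2068.76 Pa ÷ (133.322 Pa/torr) = 15.517 torr

15.52 torr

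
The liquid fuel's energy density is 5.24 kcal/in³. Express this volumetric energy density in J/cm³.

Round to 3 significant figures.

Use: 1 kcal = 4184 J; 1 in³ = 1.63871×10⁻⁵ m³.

5.24 kcal/in³ × 4184 J/kcal ÷ 1.63871×10⁻⁵ m³/in³ = 1.33789×10⁹ J/m³
1.33789×10⁹ J/m³ × 10⁻⁶ m³/cm³ = 1337.89 J/cm³

1340 J/cm³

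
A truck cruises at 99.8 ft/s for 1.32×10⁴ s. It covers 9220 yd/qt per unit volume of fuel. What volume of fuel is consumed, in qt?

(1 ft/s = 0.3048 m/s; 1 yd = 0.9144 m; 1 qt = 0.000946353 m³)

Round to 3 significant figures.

47.6 qt

99.8 ft/s → 30.419 m/s
d = v × t = 30.419 × 13200 = 401531 m
9220 yd/qt → 8.90869×10⁶ m/m³
V = d / (distance per unit fuel) = 401531 / 8.90869×10⁶ = 0.0450718 m³
In qt: 0.0450718 / 0.000946353 = 47.6268 qt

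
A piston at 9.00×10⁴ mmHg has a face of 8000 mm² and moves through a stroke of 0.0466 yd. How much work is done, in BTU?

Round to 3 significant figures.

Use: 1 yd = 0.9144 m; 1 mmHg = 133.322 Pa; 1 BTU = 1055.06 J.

3.88 BTU

9.00×10⁴ mmHg → 1.1999×10⁷ Pa
8000 mm² → 0.008 m²
F = P × A = 1.1999×10⁷ × 0.008 = 95992 N
0.0466 yd → 0.042611 m
W = F × d = 95992 × 0.042611 = 4090.32 J
In BTU: 4090.32 / 1055.06 = 3.87686 BTU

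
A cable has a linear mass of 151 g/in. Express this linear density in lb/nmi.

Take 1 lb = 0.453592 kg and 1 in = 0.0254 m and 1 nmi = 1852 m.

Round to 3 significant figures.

2.43×10⁴ lb/nmi

151 g/in × 0.001 kg/g ÷ 0.0254 m/in = 5.94488 kg/m
5.94488 kg/m ÷ 0.453592 kg/lb × 1852 m/nmi = 24272.7 lb/nmi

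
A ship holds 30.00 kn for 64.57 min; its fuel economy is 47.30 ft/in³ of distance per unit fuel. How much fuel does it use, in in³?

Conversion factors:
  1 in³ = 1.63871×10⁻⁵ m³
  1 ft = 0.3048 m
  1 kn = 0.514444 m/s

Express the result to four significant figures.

30.00 kn → 15.4333 m/s
64.57 min → 3874.2 s
d = v × t = 15.4333 × 3874.2 = 59791.7 m
47.30 ft/in³ → 879780 m/m³
V = d / (distance per unit fuel) = 59791.7 / 879780 = 0.0679621 m³
In in³: 0.0679621 / 1.63871×10⁻⁵ = 4147.29 in³

4147 in³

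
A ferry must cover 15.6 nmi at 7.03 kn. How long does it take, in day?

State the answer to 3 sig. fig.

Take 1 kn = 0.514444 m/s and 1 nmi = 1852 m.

15.6 nmi × 1852 → 28891.2 m
7.03 kn × 0.514444 → 3.61654 m/s
t = d / v = 28891.2 m / 3.61654 m/s = 7988.63 s
7988.63 s ÷ (86400 s/day) = 0.092461 day

0.0925 day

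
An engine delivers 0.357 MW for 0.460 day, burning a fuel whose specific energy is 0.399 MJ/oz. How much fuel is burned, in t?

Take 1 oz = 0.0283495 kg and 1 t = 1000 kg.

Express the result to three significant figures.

1.01 t

0.357 MW → 357000 W
0.460 day → 39744 s
E = P × t = 357000 × 39744 = 1.41886×10¹⁰ J
0.399 MJ/oz → 1.40743×10⁷ J/kg
m = E / e_s = 1.41886×10¹⁰ / 1.40743×10⁷ = 1008.12 kg
In t: 1008.12 / 1000 = 1.00812 t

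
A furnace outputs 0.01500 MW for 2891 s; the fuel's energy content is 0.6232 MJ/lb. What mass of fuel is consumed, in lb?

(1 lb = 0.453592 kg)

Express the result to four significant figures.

69.58 lb

0.01500 MW → 15000 W
E = P × t = 15000 × 2891 = 4.3365×10⁷ J
0.6232 MJ/lb → 1.37392×10⁶ J/kg
m = E / e_s = 4.3365×10⁷ / 1.37392×10⁶ = 31.563 kg
In lb: 31.563 / 0.453592 = 69.5846 lb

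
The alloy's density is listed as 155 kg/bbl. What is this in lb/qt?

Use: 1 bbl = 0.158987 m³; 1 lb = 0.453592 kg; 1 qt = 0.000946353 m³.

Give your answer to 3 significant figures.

155 kg/bbl ÷ 0.158987 m³/bbl = 974.922 kg/m³
974.922 kg/m³ ÷ 0.453592 kg/lb × 0.000946353 m³/qt = 2.03403 lb/qt

2.03 lb/qt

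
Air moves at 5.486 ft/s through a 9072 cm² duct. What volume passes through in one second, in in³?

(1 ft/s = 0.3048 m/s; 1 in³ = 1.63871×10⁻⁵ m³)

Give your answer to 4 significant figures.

9.257×10⁴ in³

5.486 ft/s × 0.3048 → 1.67213 m/s
9072 cm² × 0.0001 → 0.9072 m²
V = v × A × t = 1.67213 m/s × 0.9072 m² × 1 s = 1.51696 m³
1.51696 m³ ÷ (1.63871×10⁻⁵ m³/in³) = 92570.4 in³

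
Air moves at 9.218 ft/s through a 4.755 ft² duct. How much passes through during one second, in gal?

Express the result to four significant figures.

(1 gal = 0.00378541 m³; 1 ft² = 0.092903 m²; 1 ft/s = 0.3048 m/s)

327.9 gal

9.218 ft/s × 0.3048 → 2.80965 m/s
4.755 ft² × 0.092903 → 0.441754 m²
V = v × A × t = 2.80965 m/s × 0.441754 m² × 1 s = 1.24117 m³
1.24117 m³ ÷ (0.00378541 m³/gal) = 327.883 gal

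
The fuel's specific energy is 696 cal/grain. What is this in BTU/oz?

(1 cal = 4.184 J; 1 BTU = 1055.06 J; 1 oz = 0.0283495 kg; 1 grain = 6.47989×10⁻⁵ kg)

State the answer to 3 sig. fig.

1210 BTU/oz

696 cal/grain × 4.184 J/cal ÷ 6.47989×10⁻⁵ kg/grain = 4.494×10⁷ J/kg
4.494×10⁷ J/kg ÷ 1055.06 J/BTU × 0.0283495 kg/oz = 1207.54 BTU/oz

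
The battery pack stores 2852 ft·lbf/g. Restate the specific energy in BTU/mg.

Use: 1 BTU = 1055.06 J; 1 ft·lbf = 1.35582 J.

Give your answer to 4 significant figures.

0.003665 BTU/mg

2852 ft·lbf/g × 1.35582 J/ft·lbf ÷ 0.001 kg/g = 3.8668×10⁶ J/kg
3.8668×10⁶ J/kg ÷ 1055.06 J/BTU × 10⁻⁶ kg/mg = 0.003665 BTU/mg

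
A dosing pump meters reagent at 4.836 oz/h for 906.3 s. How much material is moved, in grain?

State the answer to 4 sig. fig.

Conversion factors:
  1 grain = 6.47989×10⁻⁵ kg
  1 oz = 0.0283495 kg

532.6 grain

4.836 oz/h → 3.80828×10⁻⁵ kg/s
m = ṁ × t = 3.80828×10⁻⁵ × 906.3 = 0.0345144 kg
In grain: 0.0345144 / 6.47989×10⁻⁵ = 532.639 grain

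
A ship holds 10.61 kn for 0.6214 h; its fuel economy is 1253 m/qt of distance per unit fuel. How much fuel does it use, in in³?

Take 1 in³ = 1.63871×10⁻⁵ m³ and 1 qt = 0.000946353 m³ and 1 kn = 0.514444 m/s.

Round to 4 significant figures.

562.8 in³

10.61 kn → 5.45825 m/s
0.6214 h → 2237.04 s
d = v × t = 5.45825 × 2237.04 = 12210.3 m
1253 m/qt → 1.32403×10⁶ m/m³
V = d / (distance per unit fuel) = 12210.3 / 1.32403×10⁶ = 0.00922207 m³
In in³: 0.00922207 / 1.63871×10⁻⁵ = 562.764 in³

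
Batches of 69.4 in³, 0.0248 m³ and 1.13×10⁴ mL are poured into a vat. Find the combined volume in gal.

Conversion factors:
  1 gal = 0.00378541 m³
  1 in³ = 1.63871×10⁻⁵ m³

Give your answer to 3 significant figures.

9.84 gal

69.4 in³ × 1.63871×10⁻⁵ → 0.00113726 m³
0.0248 m³ (already m³)
1.13×10⁴ mL × 10⁻⁶ → 0.0113 m³
Sum: 0.00113726 + 0.0248 + 0.0113 = 0.0372373 m³
In gal: 0.0372373 / 0.00378541 = 9.83706 gal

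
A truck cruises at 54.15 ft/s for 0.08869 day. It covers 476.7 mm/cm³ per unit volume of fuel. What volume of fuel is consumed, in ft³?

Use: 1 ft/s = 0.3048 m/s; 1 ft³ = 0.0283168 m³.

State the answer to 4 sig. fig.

9.369 ft³

54.15 ft/s → 16.5049 m/s
0.08869 day → 7662.82 s
d = v × t = 16.5049 × 7662.82 = 126474 m
476.7 mm/cm³ → 476700 m/m³
V = d / (distance per unit fuel) = 126474 / 476700 = 0.265312 m³
In ft³: 0.265312 / 0.0283168 = 9.36942 ft³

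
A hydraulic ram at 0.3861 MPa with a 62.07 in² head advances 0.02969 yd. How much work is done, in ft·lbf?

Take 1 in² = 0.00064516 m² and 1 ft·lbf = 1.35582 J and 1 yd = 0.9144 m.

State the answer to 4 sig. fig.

309.6 ft·lbf

0.3861 MPa → 386100 Pa
62.07 in² → 0.0400451 m²
F = P × A = 386100 × 0.0400451 = 15461.4 N
0.02969 yd → 0.0271485 m
W = F × d = 15461.4 × 0.0271485 = 419.754 J
In ft·lbf: 419.754 / 1.35582 = 309.594 ft·lbf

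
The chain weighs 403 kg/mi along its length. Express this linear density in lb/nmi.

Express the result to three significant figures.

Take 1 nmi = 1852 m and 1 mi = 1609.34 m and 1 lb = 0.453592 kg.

1020 lb/nmi

403 kg/mi ÷ 1609.34 m/mi = 0.250413 kg/m
0.250413 kg/m ÷ 0.453592 kg/lb × 1852 m/nmi = 1022.43 lb/nmi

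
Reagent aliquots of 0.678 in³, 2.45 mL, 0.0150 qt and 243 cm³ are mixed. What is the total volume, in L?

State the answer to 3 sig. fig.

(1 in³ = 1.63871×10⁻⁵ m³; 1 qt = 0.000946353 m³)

0.678 in³ × 1.63871×10⁻⁵ = 1.11105×10⁻⁵ m³
2.45 mL × 10⁻⁶ = 2.45×10⁻⁶ m³
0.0150 qt × 0.000946353 = 1.41953×10⁻⁵ m³
243 cm³ × 10⁻⁶ = 2.43×10⁻⁴ m³
Total: 1.11105×10⁻⁵ + 2.45×10⁻⁶ + 1.41953×10⁻⁵ + 2.43×10⁻⁴ = 2.70756×10⁻⁴ m³
In L: 2.70756×10⁻⁴ / 0.001 = 0.270756 L

0.271 L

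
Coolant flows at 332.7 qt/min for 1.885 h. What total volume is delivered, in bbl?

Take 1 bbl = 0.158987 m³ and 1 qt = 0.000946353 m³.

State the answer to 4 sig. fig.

224.0 bbl

332.7 qt/min → 0.00524753 m³/s
1.885 h → 6786 s
V = Q × t = 0.00524753 × 6786 = 35.6097 m³
In bbl: 35.6097 / 0.158987 = 223.979 bbl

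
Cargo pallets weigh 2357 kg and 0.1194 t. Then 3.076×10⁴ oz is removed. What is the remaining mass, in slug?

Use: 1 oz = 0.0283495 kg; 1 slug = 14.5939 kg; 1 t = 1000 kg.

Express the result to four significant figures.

109.9 slug

2357 kg (already kg)
0.1194 t × 1000 → 119.4 kg
3.076×10⁴ oz × 0.0283495 → 872.031 kg
Sum: 2357 + 119.4 − 872.031 = 1604.37 kg
In slug: 1604.37 / 14.5939 = 109.934 slug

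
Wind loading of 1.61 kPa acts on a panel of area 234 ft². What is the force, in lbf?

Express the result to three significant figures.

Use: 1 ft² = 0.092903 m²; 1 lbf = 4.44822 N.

7870 lbf

1.61 kPa × 1000 = 1610 Pa
234 ft² × 0.092903 = 21.7393 m²
F = P × A = 1610 Pa × 21.7393 m² = 35000.3 N
35000.3 N ÷ (4.44822 N/lbf) = 7868.38 lbf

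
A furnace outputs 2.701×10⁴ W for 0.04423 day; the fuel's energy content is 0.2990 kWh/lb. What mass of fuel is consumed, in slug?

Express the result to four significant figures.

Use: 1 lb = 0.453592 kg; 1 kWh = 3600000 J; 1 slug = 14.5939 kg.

2.980 slug

0.04423 day → 3821.47 s
E = P × t = 27010 × 3821.47 = 1.03218×10⁸ J
0.2990 kWh/lb → 2.37306×10⁶ J/kg
m = E / e_s = 1.03218×10⁸ / 2.37306×10⁶ = 43.4957 kg
In slug: 43.4957 / 14.5939 = 2.9804 slug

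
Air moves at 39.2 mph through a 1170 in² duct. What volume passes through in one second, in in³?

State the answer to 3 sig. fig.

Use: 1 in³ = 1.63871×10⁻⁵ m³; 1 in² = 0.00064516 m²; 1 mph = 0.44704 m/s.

39.2 mph × 0.44704 = 17.524 m/s
1170 in² × 0.00064516 = 0.754837 m²
V = v × A × t = 17.524 m/s × 0.754837 m² × 1 s = 13.2278 m³
13.2278 m³ ÷ (1.63871×10⁻⁵ m³/in³) = 807208 in³

8.07×10⁵ in³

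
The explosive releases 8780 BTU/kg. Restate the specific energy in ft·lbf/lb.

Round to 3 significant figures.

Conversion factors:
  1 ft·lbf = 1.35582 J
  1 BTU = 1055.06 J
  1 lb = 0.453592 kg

8780 BTU/kg × 1055.06 J/BTU = 9.26343×10⁶ J/kg
9.26343×10⁶ J/kg ÷ 1.35582 J/ft·lbf × 0.453592 kg/lb = 3.0991×10⁶ ft·lbf/lb

3.10×10⁶ ft·lbf/lb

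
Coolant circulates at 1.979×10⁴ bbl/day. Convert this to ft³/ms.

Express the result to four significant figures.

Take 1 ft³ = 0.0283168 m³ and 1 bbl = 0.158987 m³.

1.979×10⁴ bbl/day × 0.158987 m³/bbl ÷ 86400 s/day = 0.0364161 m³/s
0.0364161 m³/s ÷ 0.0283168 m³/ft³ × 0.001 s/ms = 0.00128602 ft³/ms

0.001286 ft³/ms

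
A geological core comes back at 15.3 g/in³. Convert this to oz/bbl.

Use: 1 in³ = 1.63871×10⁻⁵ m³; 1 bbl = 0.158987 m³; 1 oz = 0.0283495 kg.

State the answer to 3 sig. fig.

5240 oz/bbl

15.3 g/in³ × 0.001 kg/g ÷ 1.63871×10⁻⁵ m³/in³ = 933.661 kg/m³
933.661 kg/m³ ÷ 0.0283495 kg/oz × 0.158987 m³/bbl = 5236.07 oz/bbl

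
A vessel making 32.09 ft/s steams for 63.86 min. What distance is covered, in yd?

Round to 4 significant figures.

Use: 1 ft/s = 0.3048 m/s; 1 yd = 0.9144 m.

4.099×10⁴ yd

32.09 ft/s × 0.3048 → 9.78103 m/s
63.86 min × 60 → 3831.6 s
d = v × t = 9.78103 m/s × 3831.6 s = 37477 m
37477 m ÷ (0.9144 m/yd) = 40985.3 yd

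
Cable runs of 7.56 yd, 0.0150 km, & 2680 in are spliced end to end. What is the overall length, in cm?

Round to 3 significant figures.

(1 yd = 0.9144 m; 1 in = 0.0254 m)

9000 cm

7.56 yd × 0.9144 = 6.91286 m
0.0150 km × 1000 = 15 m
2680 in × 0.0254 = 68.072 m
Total: 6.91286 + 15 + 68.072 = 89.9849 m
In cm: 89.9849 / 0.01 = 8998.49 cm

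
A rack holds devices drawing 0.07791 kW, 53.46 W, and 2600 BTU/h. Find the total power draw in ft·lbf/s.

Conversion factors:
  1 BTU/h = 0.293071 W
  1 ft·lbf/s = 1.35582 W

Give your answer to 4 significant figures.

658.9 ft·lbf/s

0.07791 kW × 1000 = 77.91 W
53.46 W (already W)
2600 BTU/h × 0.293071 = 761.985 W
Sum: 77.91 + 53.46 + 761.985 = 893.355 W
In ft·lbf/s: 893.355 / 1.35582 = 658.904 ft·lbf/s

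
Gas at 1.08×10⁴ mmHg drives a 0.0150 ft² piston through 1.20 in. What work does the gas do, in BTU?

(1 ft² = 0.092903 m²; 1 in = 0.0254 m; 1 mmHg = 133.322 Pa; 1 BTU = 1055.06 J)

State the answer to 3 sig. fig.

1.08×10⁴ mmHg → 1.43988×10⁶ Pa
0.0150 ft² → 0.00139354 m²
F = P × A = 1.43988×10⁶ × 0.00139354 = 2006.53 N
1.20 in → 0.03048 m
W = F × d = 2006.53 × 0.03048 = 61.159 J
In BTU: 61.159 / 1055.06 = 0.0579673 BTU

0.0580 BTU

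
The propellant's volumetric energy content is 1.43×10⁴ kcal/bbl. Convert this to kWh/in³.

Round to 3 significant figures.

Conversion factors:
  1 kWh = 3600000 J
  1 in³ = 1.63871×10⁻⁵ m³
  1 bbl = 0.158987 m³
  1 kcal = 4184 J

1.43×10⁴ kcal/bbl × 4184 J/kcal ÷ 0.158987 m³/bbl = 3.76328×10⁸ J/m³
3.76328×10⁸ J/m³ ÷ 3600000 J/kWh × 1.63871×10⁻⁵ m³/in³ = 0.00171303 kWh/in³

0.00171 kWh/in³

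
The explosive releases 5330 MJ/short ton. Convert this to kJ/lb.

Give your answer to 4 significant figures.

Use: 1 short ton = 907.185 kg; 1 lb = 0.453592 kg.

5330 MJ/short ton × 1000000 J/MJ ÷ 907.185 kg/short ton = 5.87532×10⁶ J/kg
5.87532×10⁶ J/kg ÷ 1000 J/kJ × 0.453592 kg/lb = 2665 kJ/lb

2665 kJ/lb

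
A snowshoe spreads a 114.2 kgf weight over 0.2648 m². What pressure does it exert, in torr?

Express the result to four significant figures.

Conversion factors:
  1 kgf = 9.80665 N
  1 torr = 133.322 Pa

31.72 torr

114.2 kgf × 9.80665 → 1119.92 N
P = F / A = 1119.92 N / 0.2648 m² = 4229.31 Pa
4229.31 Pa ÷ (133.322 Pa/torr) = 31.7225 torr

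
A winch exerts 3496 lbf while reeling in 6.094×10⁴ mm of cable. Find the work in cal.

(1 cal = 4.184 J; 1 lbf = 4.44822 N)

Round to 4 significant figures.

3496 lbf × 4.44822 = 15551 N
6.094×10⁴ mm × 0.001 = 60.94 m
W = F × d = 15551 N × 60.94 m = 947678 J
947678 J ÷ (4.184 J/cal) = 226500 cal

2.265×10⁵ cal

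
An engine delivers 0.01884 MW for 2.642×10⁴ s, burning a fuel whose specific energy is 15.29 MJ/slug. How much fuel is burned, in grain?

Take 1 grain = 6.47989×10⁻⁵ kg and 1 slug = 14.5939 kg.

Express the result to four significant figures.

7.332×10⁶ grain

0.01884 MW → 18840 W
E = P × t = 18840 × 26420 = 4.97753×10⁸ J
15.29 MJ/slug → 1.0477×10⁶ J/kg
m = E / e_s = 4.97753×10⁸ / 1.0477×10⁶ = 475.091 kg
In grain: 475.091 / 6.47989×10⁻⁵ = 7.33178×10⁶ grain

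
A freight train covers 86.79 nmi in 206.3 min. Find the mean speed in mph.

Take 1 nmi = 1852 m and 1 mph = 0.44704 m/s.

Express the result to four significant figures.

86.79 nmi × 1852 → 160735 m
206.3 min × 60 → 12378 s
v = d / t = 160735 m / 12378 s = 12.9855 m/s
12.9855 m/s ÷ (0.44704 m/s/mph) = 29.0477 mph

29.05 mph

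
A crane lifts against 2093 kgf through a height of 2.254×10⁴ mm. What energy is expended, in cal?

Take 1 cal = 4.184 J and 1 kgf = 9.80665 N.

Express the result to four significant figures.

2093 kgf × 9.80665 → 20525.3 N
2.254×10⁴ mm × 0.001 → 22.54 m
W = F × d = 20525.3 N × 22.54 m = 462640 J
462640 J ÷ (4.184 J/cal) = 110574 cal

1.106×10⁵ cal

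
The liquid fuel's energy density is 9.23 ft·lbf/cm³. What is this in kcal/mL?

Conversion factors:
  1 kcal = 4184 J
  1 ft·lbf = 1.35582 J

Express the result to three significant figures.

9.23 ft·lbf/cm³ × 1.35582 J/ft·lbf ÷ 10⁻⁶ m³/cm³ = 1.25142×10⁷ J/m³
1.25142×10⁷ J/m³ ÷ 4184 J/kcal × 10⁻⁶ m³/mL = 0.00299097 kcal/mL

0.00299 kcal/mL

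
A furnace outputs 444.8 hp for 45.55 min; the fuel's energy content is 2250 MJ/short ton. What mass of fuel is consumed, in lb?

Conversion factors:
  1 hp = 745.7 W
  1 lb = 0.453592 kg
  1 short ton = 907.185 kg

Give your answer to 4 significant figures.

444.8 hp → 331687 W
45.55 min → 2733 s
E = P × t = 331687 × 2733 = 9.06501×10⁸ J
2250 MJ/short ton → 2.4802×10⁶ J/kg
m = E / e_s = 9.06501×10⁸ / 2.4802×10⁶ = 365.495 kg
In lb: 365.495 / 0.453592 = 805.779 lb

805.8 lb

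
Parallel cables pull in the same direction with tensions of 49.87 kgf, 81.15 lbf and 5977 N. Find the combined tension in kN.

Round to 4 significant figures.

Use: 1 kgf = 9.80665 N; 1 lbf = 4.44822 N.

49.87 kgf × 9.80665 = 489.058 N
81.15 lbf × 4.44822 = 360.973 N
5977 N (already N)
Combined: 489.058 + 360.973 + 5977 = 6827.03 N
In kN: 6827.03 / 1000 = 6.82703 kN

6.827 kN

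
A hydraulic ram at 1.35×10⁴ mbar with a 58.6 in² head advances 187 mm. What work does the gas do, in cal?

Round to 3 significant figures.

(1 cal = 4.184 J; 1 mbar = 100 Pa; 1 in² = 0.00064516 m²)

2280 cal

1.35×10⁴ mbar → 1.35×10⁶ Pa
58.6 in² → 0.0378064 m²
F = P × A = 1.35×10⁶ × 0.0378064 = 51038.6 N
187 mm → 0.187 m
W = F × d = 51038.6 × 0.187 = 9544.22 J
In cal: 9544.22 / 4.184 = 2281.12 cal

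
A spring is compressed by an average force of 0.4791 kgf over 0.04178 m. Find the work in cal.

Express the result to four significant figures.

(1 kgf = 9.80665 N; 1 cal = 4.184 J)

0.4791 kgf × 9.80665 → 4.69837 N
W = F × d = 4.69837 N × 0.04178 m = 0.196298 J
0.196298 J ÷ (4.184 J/cal) = 0.0469163 cal

0.04692 cal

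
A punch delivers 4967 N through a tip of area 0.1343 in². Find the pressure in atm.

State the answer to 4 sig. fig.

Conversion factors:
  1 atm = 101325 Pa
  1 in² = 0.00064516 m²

565.8 atm

0.1343 in² × 0.00064516 → 8.6645×10⁻⁵ m²
P = F / A = 4967 N / 8.6645×10⁻⁵ m² = 5.73259×10⁷ Pa
5.73259×10⁷ Pa ÷ (101325 Pa/atm) = 565.763 atm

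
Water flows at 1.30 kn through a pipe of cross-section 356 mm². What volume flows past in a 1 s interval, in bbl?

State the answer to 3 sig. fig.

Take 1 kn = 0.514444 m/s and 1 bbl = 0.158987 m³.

1.30 kn × 0.514444 = 0.668777 m/s
356 mm² × 10⁻⁶ = 3.56×10⁻⁴ m²
V = v × A × t = 0.668777 m/s × 3.56×10⁻⁴ m² × 1 s = 2.38085×10⁻⁴ m³
2.38085×10⁻⁴ m³ ÷ (0.158987 m³/bbl) = 0.00149751 bbl

0.00150 bbl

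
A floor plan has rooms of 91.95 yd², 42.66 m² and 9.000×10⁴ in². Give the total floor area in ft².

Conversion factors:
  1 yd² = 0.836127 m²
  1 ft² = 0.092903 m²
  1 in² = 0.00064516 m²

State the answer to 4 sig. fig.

1912 ft²

91.95 yd² × 0.836127 = 76.8819 m²
42.66 m² (already m²)
9.000×10⁴ in² × 0.00064516 = 58.0644 m²
Combined: 76.8819 + 42.66 + 58.0644 = 177.606 m²
In ft²: 177.606 / 0.092903 = 1911.74 ft²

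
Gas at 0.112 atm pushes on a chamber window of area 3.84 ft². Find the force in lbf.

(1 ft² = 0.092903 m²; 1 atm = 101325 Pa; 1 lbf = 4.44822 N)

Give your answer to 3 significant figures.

910 lbf

0.112 atm × 101325 → 11348.4 Pa
3.84 ft² × 0.092903 → 0.356748 m²
F = P × A = 11348.4 Pa × 0.356748 m² = 4048.52 N
4048.52 N ÷ (4.44822 N/lbf) = 910.144 lbf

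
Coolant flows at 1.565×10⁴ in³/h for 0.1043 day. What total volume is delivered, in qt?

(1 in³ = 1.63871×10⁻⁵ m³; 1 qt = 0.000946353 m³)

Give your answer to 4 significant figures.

678.4 qt

1.565×10⁴ in³/h → 7.12384×10⁻⁵ m³/s
0.1043 day → 9011.52 s
V = Q × t = 7.12384×10⁻⁵ × 9011.52 = 0.641966 m³
In qt: 0.641966 / 0.000946353 = 678.358 qt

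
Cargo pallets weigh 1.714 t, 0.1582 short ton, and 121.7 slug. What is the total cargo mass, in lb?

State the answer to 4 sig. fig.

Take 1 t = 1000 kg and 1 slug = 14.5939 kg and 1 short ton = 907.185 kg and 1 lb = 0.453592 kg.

1.714 t × 1000 → 1714 kg
0.1582 short ton × 907.185 → 143.517 kg
121.7 slug × 14.5939 → 1776.08 kg
Sum: 1714 + 143.517 + 1776.08 = 3633.6 kg
In lb: 3633.6 / 0.453592 = 8010.72 lb

8011 lb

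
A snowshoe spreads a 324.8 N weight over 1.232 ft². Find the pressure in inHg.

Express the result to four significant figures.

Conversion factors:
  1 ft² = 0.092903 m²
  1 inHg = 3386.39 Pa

1.232 ft² × 0.092903 → 0.114456 m²
P = F / A = 324.8 N / 0.114456 m² = 2837.77 Pa
2837.77 Pa ÷ (3386.39 Pa/inHg) = 0.837993 inHg

0.8380 inHg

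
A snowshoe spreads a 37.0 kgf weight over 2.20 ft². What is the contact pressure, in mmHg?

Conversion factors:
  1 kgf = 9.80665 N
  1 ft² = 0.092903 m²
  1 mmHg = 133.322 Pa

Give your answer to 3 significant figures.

13.3 mmHg

37.0 kgf × 9.80665 = 362.846 N
2.20 ft² × 0.092903 = 0.204387 m²
P = F / A = 362.846 N / 0.204387 m² = 1775.29 Pa
1775.29 Pa ÷ (133.322 Pa/mmHg) = 13.3158 mmHg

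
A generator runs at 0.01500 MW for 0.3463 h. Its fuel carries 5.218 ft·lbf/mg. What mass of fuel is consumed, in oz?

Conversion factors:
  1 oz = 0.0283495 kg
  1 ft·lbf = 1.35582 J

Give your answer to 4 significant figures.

0.01500 MW → 15000 W
0.3463 h → 1246.68 s
E = P × t = 15000 × 1246.68 = 1.87002×10⁷ J
5.218 ft·lbf/mg → 7.07467×10⁶ J/kg
m = E / e_s = 1.87002×10⁷ / 7.07467×10⁶ = 2.64326 kg
In oz: 2.64326 / 0.0283495 = 93.2383 oz

93.24 oz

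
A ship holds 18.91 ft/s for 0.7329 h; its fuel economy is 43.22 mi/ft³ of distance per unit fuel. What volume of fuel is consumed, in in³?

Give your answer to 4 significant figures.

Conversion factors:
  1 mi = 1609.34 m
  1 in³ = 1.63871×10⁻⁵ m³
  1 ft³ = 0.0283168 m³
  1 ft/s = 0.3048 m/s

18.91 ft/s → 5.76377 m/s
0.7329 h → 2638.44 s
d = v × t = 5.76377 × 2638.44 = 15207.4 m
43.22 mi/ft³ → 2.45634×10⁶ m/m³
V = d / (distance per unit fuel) = 15207.4 / 2.45634×10⁶ = 0.00619108 m³
In in³: 0.00619108 / 1.63871×10⁻⁵ = 377.802 in³

377.8 in³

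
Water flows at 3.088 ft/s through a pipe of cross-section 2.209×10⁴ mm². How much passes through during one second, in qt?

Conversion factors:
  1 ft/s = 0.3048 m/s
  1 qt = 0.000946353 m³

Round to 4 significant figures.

21.97 qt

3.088 ft/s × 0.3048 → 0.941222 m/s
2.209×10⁴ mm² × 10⁻⁶ → 0.02209 m²
V = v × A × t = 0.941222 m/s × 0.02209 m² × 1 s = 0.0207916 m³
0.0207916 m³ ÷ (0.000946353 m³/qt) = 21.9702 qt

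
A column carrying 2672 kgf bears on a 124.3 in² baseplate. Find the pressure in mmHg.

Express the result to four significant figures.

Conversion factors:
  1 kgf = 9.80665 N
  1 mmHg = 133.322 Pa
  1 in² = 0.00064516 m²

2451 mmHg

2672 kgf × 9.80665 = 26203.4 N
124.3 in² × 0.00064516 = 0.0801934 m²
P = F / A = 26203.4 N / 0.0801934 m² = 326753 Pa
326753 Pa ÷ (133.322 Pa/mmHg) = 2450.86 mmHg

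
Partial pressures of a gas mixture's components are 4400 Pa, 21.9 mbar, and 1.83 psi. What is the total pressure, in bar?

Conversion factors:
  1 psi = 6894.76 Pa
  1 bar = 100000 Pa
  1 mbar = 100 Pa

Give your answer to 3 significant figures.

0.192 bar

4400 Pa (already Pa)
21.9 mbar × 100 → 2190 Pa
1.83 psi × 6894.76 → 12617.4 Pa
Combined: 4400 + 2190 + 12617.4 = 19207.4 Pa
In bar: 19207.4 / 100000 = 0.192074 bar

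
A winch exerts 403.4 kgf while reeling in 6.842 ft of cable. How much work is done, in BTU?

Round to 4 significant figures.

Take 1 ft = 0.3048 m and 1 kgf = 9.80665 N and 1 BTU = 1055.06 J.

7.819 BTU

403.4 kgf × 9.80665 = 3956 N
6.842 ft × 0.3048 = 2.08544 m
W = F × d = 3956 N × 2.08544 m = 8250 J
8250 J ÷ (1055.06 J/BTU) = 7.81946 BTU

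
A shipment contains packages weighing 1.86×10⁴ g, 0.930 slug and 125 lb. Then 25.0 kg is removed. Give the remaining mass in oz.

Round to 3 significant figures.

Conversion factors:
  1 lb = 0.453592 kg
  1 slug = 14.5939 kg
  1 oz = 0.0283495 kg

2250 oz

1.86×10⁴ g × 0.001 → 18.6 kg
0.930 slug × 14.5939 → 13.5723 kg
125 lb × 0.453592 → 56.699 kg
25.0 kg (already kg)
Sum: 18.6 + 13.5723 + 56.699 − 25 = 63.8713 kg
In oz: 63.8713 / 0.0283495 = 2253 oz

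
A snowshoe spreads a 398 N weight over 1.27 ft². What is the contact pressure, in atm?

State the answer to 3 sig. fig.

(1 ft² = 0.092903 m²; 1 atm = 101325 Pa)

1.27 ft² × 0.092903 → 0.117987 m²
P = F / A = 398 N / 0.117987 m² = 3373.25 Pa
3373.25 Pa ÷ (101325 Pa/atm) = 0.0332914 atm

0.0333 atm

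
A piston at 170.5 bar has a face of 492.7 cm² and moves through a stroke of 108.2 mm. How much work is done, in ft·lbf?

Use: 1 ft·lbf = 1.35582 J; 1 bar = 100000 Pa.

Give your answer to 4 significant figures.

170.5 bar → 1.705×10⁷ Pa
492.7 cm² → 0.04927 m²
F = P × A = 1.705×10⁷ × 0.04927 = 840054 N
108.2 mm → 0.1082 m
W = F × d = 840054 × 0.1082 = 90893.8 J
In ft·lbf: 90893.8 / 1.35582 = 67039.7 ft·lbf

6.704×10⁴ ft·lbf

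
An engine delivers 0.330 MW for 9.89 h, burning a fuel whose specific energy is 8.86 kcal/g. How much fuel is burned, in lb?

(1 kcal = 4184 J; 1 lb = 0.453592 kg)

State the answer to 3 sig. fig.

0.330 MW → 330000 W
9.89 h → 35604 s
E = P × t = 330000 × 35604 = 1.17493×10¹⁰ J
8.86 kcal/g → 3.70702×10⁷ J/kg
m = E / e_s = 1.17493×10¹⁰ / 3.70702×10⁷ = 316.947 kg
In lb: 316.947 / 0.453592 = 698.749 lb

699 lb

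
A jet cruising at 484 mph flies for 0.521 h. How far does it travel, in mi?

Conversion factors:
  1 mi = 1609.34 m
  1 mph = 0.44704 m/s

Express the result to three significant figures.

252 mi

484 mph × 0.44704 = 216.367 m/s
0.521 h × 3600 = 1875.6 s
d = v × t = 216.367 m/s × 1875.6 s = 405818 m
405818 m ÷ (1609.34 m/mi) = 252.164 mi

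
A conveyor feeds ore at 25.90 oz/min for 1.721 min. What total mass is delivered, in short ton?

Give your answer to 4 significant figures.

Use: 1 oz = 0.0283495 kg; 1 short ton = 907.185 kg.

0.001393 short ton

25.90 oz/min → 0.0122375 kg/s
1.721 min → 103.26 s
m = ṁ × t = 0.0122375 × 103.26 = 1.26364 kg
In short ton: 1.26364 / 907.185 = 0.00139292 short ton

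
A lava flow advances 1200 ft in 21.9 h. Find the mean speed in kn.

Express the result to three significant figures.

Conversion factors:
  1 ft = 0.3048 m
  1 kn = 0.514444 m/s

0.00902 kn

1200 ft × 0.3048 = 365.76 m
21.9 h × 3600 = 78840 s
v = d / t = 365.76 m / 78840 s = 0.00463927 m/s
0.00463927 m/s ÷ (0.514444 m/s/kn) = 0.00901803 kn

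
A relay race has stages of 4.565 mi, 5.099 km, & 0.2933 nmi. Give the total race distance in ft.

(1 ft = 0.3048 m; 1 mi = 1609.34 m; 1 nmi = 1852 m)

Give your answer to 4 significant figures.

4.261×10⁴ ft

4.565 mi × 1609.34 = 7346.64 m
5.099 km × 1000 = 5099 m
0.2933 nmi × 1852 = 543.192 m
Total: 7346.64 + 5099 + 543.192 = 12988.8 m
In ft: 12988.8 / 0.3048 = 42614.2 ft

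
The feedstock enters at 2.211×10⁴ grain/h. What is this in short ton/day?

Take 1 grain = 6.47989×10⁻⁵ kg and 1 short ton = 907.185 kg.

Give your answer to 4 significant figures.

0.03790 short ton/day

2.211×10⁴ grain/h × 6.47989×10⁻⁵ kg/grain ÷ 3600 s/h = 3.97973×10⁻⁴ kg/s
3.97973×10⁻⁴ kg/s ÷ 907.185 kg/short ton × 86400 s/day = 0.0379028 short ton/day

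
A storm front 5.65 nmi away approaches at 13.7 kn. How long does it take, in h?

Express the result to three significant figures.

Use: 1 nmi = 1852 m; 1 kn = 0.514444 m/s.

0.412 h

5.65 nmi × 1852 → 10463.8 m
13.7 kn × 0.514444 → 7.04788 m/s
t = d / v = 10463.8 m / 7.04788 m/s = 1484.67 s
1484.67 s ÷ (3600 s/h) = 0.412408 h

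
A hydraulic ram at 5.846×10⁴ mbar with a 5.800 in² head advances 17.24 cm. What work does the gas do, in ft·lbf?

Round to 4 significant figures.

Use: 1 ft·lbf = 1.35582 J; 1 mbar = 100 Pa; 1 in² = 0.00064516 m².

5.846×10⁴ mbar → 5.846×10⁶ Pa
5.800 in² → 0.00374193 m²
F = P × A = 5.846×10⁶ × 0.00374193 = 21875.3 N
17.24 cm → 0.1724 m
W = F × d = 21875.3 × 0.1724 = 3771.3 J
In ft·lbf: 3771.3 / 1.35582 = 2781.56 ft·lbf

2782 ft·lbf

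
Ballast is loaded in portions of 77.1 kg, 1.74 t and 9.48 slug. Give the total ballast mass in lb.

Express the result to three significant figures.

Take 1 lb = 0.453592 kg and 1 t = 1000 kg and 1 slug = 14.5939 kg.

4310 lb

77.1 kg (already kg)
1.74 t × 1000 = 1740 kg
9.48 slug × 14.5939 = 138.35 kg
Total: 77.1 + 1740 + 138.35 = 1955.45 kg
In lb: 1955.45 / 0.453592 = 4311.03 lb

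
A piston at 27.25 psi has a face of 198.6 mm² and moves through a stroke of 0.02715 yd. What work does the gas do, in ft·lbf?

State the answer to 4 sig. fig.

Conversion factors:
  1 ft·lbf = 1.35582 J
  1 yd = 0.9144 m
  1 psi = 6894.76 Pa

27.25 psi → 187882 Pa
198.6 mm² → 1.986×10⁻⁴ m²
F = P × A = 187882 × 1.986×10⁻⁴ = 37.3134 N
0.02715 yd → 0.024826 m
W = F × d = 37.3134 × 0.024826 = 0.926342 J
In ft·lbf: 0.926342 / 1.35582 = 0.683234 ft·lbf

0.6832 ft·lbf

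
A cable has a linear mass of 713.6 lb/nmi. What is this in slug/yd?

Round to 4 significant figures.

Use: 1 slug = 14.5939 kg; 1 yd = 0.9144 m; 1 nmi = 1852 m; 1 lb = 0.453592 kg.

0.01095 slug/yd

713.6 lb/nmi × 0.453592 kg/lb ÷ 1852 m/nmi = 0.174775 kg/m
0.174775 kg/m ÷ 14.5939 kg/slug × 0.9144 m/yd = 0.0109508 slug/yd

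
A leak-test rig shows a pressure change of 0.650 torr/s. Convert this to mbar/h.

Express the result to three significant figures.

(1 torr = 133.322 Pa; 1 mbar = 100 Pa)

0.650 torr/s × 133.322 Pa/torr = 86.6593 Pa/s
86.6593 Pa/s ÷ 100 Pa/mbar × 3600 s/h = 3119.73 mbar/h

3120 mbar/h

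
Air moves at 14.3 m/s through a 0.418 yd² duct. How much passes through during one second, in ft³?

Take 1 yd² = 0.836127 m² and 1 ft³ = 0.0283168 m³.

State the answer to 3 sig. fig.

176 ft³

0.418 yd² × 0.836127 → 0.349501 m²
V = v × A × t = 14.3 m/s × 0.349501 m² × 1 s = 4.99786 m³
4.99786 m³ ÷ (0.0283168 m³/ft³) = 176.498 ft³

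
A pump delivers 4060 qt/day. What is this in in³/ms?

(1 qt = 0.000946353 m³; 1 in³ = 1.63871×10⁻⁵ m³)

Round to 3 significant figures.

4060 qt/day × 0.000946353 m³/qt ÷ 86400 s/day = 4.44698×10⁻⁵ m³/s
4.44698×10⁻⁵ m³/s ÷ 1.63871×10⁻⁵ m³/in³ × 0.001 s/ms = 0.00271371 in³/ms

0.00271 in³/ms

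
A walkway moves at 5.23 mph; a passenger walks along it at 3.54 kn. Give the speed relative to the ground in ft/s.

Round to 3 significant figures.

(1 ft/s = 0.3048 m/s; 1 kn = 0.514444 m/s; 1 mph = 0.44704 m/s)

13.6 ft/s

5.23 mph × 0.44704 = 2.33802 m/s
3.54 kn × 0.514444 = 1.82113 m/s
Sum: 2.33802 + 1.82113 = 4.15915 m/s
In ft/s: 4.15915 / 0.3048 = 13.6455 ft/s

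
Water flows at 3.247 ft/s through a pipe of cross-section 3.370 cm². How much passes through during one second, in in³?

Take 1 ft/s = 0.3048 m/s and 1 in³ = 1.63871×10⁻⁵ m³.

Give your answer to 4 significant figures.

20.35 in³

3.247 ft/s × 0.3048 = 0.989686 m/s
3.370 cm² × 0.0001 = 3.37×10⁻⁴ m²
V = v × A × t = 0.989686 m/s × 3.37×10⁻⁴ m² × 1 s = 3.33524×10⁻⁴ m³
3.33524×10⁻⁴ m³ ÷ (1.63871×10⁻⁵ m³/in³) = 20.3528 in³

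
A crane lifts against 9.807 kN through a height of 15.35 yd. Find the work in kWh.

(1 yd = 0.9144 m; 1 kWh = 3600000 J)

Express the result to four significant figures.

9.807 kN × 1000 = 9807 N
15.35 yd × 0.9144 = 14.036 m
W = F × d = 9807 N × 14.036 m = 137651 J
137651 J ÷ (3600000 J/kWh) = 0.0382364 kWh

0.03824 kWh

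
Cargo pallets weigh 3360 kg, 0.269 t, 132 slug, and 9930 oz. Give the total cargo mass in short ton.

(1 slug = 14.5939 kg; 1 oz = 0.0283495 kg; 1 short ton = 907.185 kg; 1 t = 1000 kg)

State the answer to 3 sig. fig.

6.43 short ton

3360 kg (already kg)
0.269 t × 1000 = 269 kg
132 slug × 14.5939 = 1926.39 kg
9930 oz × 0.0283495 = 281.511 kg
Sum: 3360 + 269 + 1926.39 + 281.511 = 5836.9 kg
In short ton: 5836.9 / 907.185 = 6.43408 short ton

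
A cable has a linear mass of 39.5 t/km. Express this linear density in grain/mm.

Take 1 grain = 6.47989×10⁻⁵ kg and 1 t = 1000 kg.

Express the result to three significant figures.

39.5 t/km × 1000 kg/t ÷ 1000 m/km = 39.5 kg/m
39.5 kg/m ÷ 6.47989×10⁻⁵ kg/grain × 0.001 m/mm = 609.578 grain/mm

610 grain/mm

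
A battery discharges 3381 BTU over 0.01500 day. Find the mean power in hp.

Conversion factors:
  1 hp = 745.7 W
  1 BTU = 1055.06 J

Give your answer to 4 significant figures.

3.691 hp

3381 BTU × 1055.06 → 3.56716×10⁶ J
0.01500 day × 86400 → 1296 s
P = E / t = 3.56716×10⁶ J / 1296 s = 2752.44 W
2752.44 W ÷ (745.7 W/hp) = 3.69108 hp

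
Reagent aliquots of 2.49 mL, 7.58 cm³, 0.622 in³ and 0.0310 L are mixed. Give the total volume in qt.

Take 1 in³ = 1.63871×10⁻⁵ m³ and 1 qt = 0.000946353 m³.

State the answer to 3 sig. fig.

2.49 mL × 10⁻⁶ → 2.49×10⁻⁶ m³
7.58 cm³ × 10⁻⁶ → 7.58×10⁻⁶ m³
0.622 in³ × 1.63871×10⁻⁵ → 1.01928×10⁻⁵ m³
0.0310 L × 0.001 → 3.1×10⁻⁵ m³
Total: 2.49×10⁻⁶ + 7.58×10⁻⁶ + 1.01928×10⁻⁵ + 3.1×10⁻⁵ = 5.12628×10⁻⁵ m³
In qt: 5.12628×10⁻⁵ / 0.000946353 = 0.0541688 qt

0.0542 qt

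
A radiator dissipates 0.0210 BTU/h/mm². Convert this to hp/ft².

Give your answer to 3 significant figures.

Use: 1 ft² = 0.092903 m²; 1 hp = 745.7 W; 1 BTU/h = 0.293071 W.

0.767 hp/ft²

0.0210 BTU/h/mm² × 0.293071 W/BTU/h ÷ 10⁻⁶ m²/mm² = 6154.49 W/m²
6154.49 W/m² ÷ 745.7 W/hp × 0.092903 m²/ft² = 0.766757 hp/ft²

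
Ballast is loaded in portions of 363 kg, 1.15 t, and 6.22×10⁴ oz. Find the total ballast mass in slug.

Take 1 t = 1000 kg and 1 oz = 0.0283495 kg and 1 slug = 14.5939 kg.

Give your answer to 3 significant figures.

363 kg (already kg)
1.15 t × 1000 = 1150 kg
6.22×10⁴ oz × 0.0283495 = 1763.34 kg
Combined: 363 + 1150 + 1763.34 = 3276.34 kg
In slug: 3276.34 / 14.5939 = 224.501 slug

225 slug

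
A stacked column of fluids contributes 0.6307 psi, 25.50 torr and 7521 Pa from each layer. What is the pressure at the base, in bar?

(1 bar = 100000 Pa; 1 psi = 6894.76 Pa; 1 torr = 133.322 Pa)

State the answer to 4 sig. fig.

0.6307 psi × 6894.76 = 4348.53 Pa
25.50 torr × 133.322 = 3399.71 Pa
7521 Pa (already Pa)
Combined: 4348.53 + 3399.71 + 7521 = 15269.2 Pa
In bar: 15269.2 / 100000 = 0.152692 bar

0.1527 bar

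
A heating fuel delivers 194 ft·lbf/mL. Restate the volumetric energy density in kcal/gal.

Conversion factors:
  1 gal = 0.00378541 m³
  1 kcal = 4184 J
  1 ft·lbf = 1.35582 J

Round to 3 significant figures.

238 kcal/gal

194 ft·lbf/mL × 1.35582 J/ft·lbf ÷ 10⁻⁶ m³/mL = 2.63029×10⁸ J/m³
2.63029×10⁸ J/m³ ÷ 4184 J/kcal × 0.00378541 m³/gal = 237.971 kcal/gal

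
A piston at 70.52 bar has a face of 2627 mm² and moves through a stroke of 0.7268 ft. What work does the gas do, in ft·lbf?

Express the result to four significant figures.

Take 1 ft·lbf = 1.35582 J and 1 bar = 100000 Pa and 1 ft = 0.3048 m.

3027 ft·lbf

70.52 bar → 7.052×10⁶ Pa
2627 mm² → 0.002627 m²
F = P × A = 7.052×10⁶ × 0.002627 = 18525.6 N
0.7268 ft → 0.221529 m
W = F × d = 18525.6 × 0.221529 = 4103.96 J
In ft·lbf: 4103.96 / 1.35582 = 3026.92 ft·lbf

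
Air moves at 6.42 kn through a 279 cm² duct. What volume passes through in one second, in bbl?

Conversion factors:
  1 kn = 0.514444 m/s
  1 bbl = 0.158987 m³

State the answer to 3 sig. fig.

6.42 kn × 0.514444 → 3.30273 m/s
279 cm² × 0.0001 → 0.0279 m²
V = v × A × t = 3.30273 m/s × 0.0279 m² × 1 s = 0.0921462 m³
0.0921462 m³ ÷ (0.158987 m³/bbl) = 0.579583 bbl

0.580 bbl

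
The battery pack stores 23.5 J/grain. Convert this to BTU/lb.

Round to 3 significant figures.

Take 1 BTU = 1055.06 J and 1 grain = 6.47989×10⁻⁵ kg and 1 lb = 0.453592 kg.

23.5 J/grain ÷ 6.47989×10⁻⁵ kg/grain = 362660 J/kg
362660 J/kg ÷ 1055.06 J/BTU × 0.453592 kg/lb = 155.915 BTU/lb

156 BTU/lb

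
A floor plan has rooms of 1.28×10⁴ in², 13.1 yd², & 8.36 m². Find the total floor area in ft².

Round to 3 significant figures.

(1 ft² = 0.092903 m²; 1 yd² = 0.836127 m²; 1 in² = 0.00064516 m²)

297 ft²

1.28×10⁴ in² × 0.00064516 → 8.25805 m²
13.1 yd² × 0.836127 → 10.9533 m²
8.36 m² (already m²)
Combined: 8.25805 + 10.9533 + 8.36 = 27.5714 m²
In ft²: 27.5714 / 0.092903 = 296.776 ft²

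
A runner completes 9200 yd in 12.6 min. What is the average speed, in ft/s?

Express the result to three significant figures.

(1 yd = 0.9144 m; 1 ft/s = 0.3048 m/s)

9200 yd × 0.9144 = 8412.48 m
12.6 min × 60 = 756 s
v = d / t = 8412.48 m / 756 s = 11.1276 m/s
11.1276 m/s ÷ (0.3048 m/s/ft/s) = 36.5079 ft/s

36.5 ft/s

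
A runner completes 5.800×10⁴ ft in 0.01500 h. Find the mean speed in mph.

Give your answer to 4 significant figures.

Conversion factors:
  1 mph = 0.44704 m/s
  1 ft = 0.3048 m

732.3 mph

5.800×10⁴ ft × 0.3048 = 17678.4 m
0.01500 h × 3600 = 54 s
v = d / t = 17678.4 m / 54 s = 327.378 m/s
327.378 m/s ÷ (0.44704 m/s/mph) = 732.324 mph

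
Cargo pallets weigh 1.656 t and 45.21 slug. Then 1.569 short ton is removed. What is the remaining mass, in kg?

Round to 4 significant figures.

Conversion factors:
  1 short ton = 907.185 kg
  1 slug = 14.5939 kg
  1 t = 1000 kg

1.656 t × 1000 → 1656 kg
45.21 slug × 14.5939 → 659.79 kg
1.569 short ton × 907.185 → 1423.37 kg
Net: 1656 + 659.79 − 1423.37 = 892.42 kg

892.4 kg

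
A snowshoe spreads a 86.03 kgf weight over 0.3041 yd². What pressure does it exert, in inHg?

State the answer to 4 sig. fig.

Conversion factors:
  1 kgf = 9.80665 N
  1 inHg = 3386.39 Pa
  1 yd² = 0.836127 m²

86.03 kgf × 9.80665 = 843.666 N
0.3041 yd² × 0.836127 = 0.254266 m²
P = F / A = 843.666 N / 0.254266 m² = 3318.04 Pa
3318.04 Pa ÷ (3386.39 Pa/inHg) = 0.979816 inHg

0.9798 inHg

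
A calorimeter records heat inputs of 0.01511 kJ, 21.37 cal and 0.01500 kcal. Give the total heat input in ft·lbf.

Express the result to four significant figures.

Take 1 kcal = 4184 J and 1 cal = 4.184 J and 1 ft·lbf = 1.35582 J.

0.01511 kJ × 1000 → 15.11 J
21.37 cal × 4.184 → 89.4121 J
0.01500 kcal × 4184 → 62.76 J
Combined: 15.11 + 89.4121 + 62.76 = 167.282 J
In ft·lbf: 167.282 / 1.35582 = 123.381 ft·lbf

123.4 ft·lbf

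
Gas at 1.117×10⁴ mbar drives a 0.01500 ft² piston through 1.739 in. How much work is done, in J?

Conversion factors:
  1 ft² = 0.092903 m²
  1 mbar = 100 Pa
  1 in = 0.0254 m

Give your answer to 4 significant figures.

1.117×10⁴ mbar → 1.117×10⁶ Pa
0.01500 ft² → 0.00139354 m²
F = P × A = 1.117×10⁶ × 0.00139354 = 1556.58 N
1.739 in → 0.0441706 m
W = F × d = 1556.58 × 0.0441706 = 68.7551 J

68.76 J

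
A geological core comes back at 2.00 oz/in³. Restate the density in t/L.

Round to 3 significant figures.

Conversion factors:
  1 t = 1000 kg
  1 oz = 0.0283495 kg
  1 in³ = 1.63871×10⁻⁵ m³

0.00346 t/L

2.00 oz/in³ × 0.0283495 kg/oz ÷ 1.63871×10⁻⁵ m³/in³ = 3459.98 kg/m³
3459.98 kg/m³ ÷ 1000 kg/t × 0.001 m³/L = 0.00345998 t/L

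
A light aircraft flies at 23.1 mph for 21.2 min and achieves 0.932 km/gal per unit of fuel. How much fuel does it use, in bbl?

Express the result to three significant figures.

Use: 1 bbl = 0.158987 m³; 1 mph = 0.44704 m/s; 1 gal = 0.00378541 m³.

0.336 bbl

23.1 mph → 10.3266 m/s
21.2 min → 1272 s
d = v × t = 10.3266 × 1272 = 13135.4 m
0.932 km/gal → 246208 m/m³
V = d / (distance per unit fuel) = 13135.4 / 246208 = 0.0533508 m³
In bbl: 0.0533508 / 0.158987 = 0.335567 bbl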